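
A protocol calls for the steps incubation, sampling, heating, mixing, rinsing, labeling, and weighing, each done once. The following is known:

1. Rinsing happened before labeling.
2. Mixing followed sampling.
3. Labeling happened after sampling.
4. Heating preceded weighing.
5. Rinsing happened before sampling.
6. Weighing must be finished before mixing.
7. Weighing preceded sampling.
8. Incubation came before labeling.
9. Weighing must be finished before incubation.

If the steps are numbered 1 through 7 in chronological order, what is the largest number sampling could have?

5

Sampling must come before labeling and mixing — 2 steps forced after it.
Everything else can be placed before sampling in some valid order, so sampling can sit as late as position 7 − 2 = 5.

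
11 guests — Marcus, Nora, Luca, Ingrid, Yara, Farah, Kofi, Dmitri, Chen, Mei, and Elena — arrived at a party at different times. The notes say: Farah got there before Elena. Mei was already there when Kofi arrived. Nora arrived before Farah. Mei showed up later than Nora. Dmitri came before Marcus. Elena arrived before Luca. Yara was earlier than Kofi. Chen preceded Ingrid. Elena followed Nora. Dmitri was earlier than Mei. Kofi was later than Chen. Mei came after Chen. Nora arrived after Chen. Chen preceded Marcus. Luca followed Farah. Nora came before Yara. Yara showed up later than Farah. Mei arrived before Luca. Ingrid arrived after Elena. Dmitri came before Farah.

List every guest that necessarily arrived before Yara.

Directly stated before Yara: Farah and Nora.
Chen reaches Yara via Chen → Nora → Yara.
Dmitri reaches Yara via Dmitri → Farah → Yara.

Chen, Dmitri, Farah, Nora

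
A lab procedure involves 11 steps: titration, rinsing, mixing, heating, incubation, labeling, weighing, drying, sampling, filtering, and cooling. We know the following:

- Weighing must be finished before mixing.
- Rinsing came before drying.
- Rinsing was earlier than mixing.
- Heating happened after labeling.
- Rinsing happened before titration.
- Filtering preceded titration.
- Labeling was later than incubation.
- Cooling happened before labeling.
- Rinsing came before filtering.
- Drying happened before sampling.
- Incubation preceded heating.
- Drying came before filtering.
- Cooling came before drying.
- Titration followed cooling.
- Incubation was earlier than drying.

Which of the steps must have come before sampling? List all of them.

cooling, drying, incubation, rinsing

Directly stated before sampling: drying.
Cooling reaches sampling via cooling → drying → sampling.
Incubation reaches sampling via incubation → drying → sampling.
Rinsing reaches sampling via rinsing → drying → sampling.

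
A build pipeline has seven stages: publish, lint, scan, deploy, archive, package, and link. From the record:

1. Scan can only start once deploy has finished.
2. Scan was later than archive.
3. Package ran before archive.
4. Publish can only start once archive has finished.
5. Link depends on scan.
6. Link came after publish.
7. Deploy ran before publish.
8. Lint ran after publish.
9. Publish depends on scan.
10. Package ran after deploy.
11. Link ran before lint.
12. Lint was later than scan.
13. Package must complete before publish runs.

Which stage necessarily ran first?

Deploy has a chain of constraints placing it before every other stage, so deploy must be first.

deploy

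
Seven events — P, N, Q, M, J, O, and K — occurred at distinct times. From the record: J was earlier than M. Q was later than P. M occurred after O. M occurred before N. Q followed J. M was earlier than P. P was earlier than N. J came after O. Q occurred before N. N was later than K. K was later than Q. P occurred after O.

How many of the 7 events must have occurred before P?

3

Directly stated before P: M and O.
J reaches P via J → M → P.
No chain forces K (or any of the others) ahead of P.
That's J, M, and O — 3 in all.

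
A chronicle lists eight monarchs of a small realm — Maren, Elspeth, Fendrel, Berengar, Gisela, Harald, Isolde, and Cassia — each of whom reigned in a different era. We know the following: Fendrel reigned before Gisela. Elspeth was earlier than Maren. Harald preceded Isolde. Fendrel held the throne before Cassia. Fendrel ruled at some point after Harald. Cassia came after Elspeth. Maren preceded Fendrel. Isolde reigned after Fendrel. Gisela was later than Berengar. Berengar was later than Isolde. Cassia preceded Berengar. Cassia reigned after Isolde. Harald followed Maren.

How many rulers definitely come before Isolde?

4

Directly stated before Isolde: Fendrel and Harald.
Elspeth reaches Isolde via Elspeth → Maren → Fendrel → Isolde.
Maren reaches Isolde via Maren → Fendrel → Isolde.
No chain forces Cassia (or any of the others) ahead of Isolde.
That's Elspeth, Fendrel, Harald, and Maren — 4 in all.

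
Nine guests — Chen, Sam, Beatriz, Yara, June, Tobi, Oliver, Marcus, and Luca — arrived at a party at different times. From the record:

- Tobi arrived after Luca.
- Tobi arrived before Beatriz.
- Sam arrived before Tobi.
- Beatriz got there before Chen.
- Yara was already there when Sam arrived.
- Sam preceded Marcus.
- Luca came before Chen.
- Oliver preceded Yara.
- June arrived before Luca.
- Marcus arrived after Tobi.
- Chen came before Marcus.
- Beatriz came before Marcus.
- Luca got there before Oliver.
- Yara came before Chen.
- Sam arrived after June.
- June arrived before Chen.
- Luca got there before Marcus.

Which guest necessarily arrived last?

Every other guest has a chain of constraints placing them before Marcus, so Marcus is last.

Marcus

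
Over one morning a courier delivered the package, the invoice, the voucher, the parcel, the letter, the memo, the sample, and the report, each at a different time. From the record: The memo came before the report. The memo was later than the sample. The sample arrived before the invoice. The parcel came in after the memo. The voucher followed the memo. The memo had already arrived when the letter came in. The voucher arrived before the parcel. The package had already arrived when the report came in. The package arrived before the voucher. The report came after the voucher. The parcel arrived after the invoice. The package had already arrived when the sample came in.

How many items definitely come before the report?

Directly stated before the report: the memo, the package, and the voucher.
The sample reaches the report via the sample → the memo → the report.
No chain forces the invoice (or any of the others) ahead of the report.
That's the memo, the package, the sample, and the voucher — 4 in all.

4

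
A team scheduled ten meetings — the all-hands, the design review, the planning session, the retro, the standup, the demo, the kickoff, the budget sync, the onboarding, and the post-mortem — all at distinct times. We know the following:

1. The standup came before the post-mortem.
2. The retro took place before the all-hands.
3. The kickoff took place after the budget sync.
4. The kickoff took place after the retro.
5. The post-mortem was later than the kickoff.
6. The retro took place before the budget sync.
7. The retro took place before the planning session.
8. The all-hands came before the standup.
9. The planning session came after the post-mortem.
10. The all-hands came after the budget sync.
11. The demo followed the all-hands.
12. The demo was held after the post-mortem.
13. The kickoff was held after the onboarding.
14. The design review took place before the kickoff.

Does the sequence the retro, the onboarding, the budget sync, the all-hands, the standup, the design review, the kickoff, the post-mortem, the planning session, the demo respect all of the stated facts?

yes

Check each stated constraint against the proposed order — e.g. the retro is ahead of the kickoff; the retro is ahead of the planning session. Every pair is in the required order; nothing is violated.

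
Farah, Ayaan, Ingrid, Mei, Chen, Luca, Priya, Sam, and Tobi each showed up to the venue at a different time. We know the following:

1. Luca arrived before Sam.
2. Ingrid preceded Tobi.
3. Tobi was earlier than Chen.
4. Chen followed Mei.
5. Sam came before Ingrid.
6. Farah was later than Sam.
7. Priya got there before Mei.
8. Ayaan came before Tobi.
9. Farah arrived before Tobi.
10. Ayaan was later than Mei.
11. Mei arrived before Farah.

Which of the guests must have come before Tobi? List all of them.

Directly stated before Tobi: Ayaan, Farah, and Ingrid.
Luca reaches Tobi via Luca → Sam → Ingrid → Tobi.
Mei reaches Tobi via Mei → Ayaan → Tobi.
Priya reaches Tobi via Priya → Mei → Ayaan → Tobi.
Likewise Sam reaches Tobi by chaining the stated constraints.

Ayaan, Farah, Ingrid, Luca, Mei, Priya, Sam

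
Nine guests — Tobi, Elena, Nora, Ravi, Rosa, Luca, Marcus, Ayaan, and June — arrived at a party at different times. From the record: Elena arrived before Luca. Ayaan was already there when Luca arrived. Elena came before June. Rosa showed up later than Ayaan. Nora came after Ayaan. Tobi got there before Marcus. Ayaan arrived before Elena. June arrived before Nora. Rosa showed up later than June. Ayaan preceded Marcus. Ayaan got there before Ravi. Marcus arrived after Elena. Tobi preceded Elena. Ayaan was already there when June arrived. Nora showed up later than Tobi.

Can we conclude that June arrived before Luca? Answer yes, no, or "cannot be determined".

cannot be determined

No chain of stated constraints runs from June to Luca, and none runs from Luca to June either.
So the relative order of June and Luca is not fixed by the given facts.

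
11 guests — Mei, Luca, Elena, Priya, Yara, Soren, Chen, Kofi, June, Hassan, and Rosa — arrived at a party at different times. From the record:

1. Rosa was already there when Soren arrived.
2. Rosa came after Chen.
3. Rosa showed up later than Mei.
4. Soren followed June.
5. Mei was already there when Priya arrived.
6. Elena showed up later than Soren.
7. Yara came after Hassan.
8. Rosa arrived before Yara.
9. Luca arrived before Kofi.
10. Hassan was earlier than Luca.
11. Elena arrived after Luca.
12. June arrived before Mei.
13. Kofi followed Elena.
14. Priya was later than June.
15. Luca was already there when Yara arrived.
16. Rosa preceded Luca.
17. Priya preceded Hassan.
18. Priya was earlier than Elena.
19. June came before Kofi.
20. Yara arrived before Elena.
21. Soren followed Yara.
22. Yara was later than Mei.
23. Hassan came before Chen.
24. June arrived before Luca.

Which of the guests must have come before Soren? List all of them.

Directly stated before Soren: June, Rosa, and Yara.
Chen reaches Soren via Chen → Rosa → Soren.
Hassan reaches Soren via Hassan → Yara → Soren.
Luca reaches Soren via Luca → Yara → Soren.
Likewise Mei and Priya each reach Soren by chaining the stated constraints.

Chen, Hassan, June, Luca, Mei, Priya, Rosa, Yara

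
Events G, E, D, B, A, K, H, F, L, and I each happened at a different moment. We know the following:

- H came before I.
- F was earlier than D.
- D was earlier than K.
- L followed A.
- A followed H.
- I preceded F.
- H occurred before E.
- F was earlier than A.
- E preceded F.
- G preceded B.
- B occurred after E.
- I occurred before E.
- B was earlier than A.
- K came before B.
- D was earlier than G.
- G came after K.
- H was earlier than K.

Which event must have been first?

H has a chain of constraints placing it before every other event, so H must be first.

H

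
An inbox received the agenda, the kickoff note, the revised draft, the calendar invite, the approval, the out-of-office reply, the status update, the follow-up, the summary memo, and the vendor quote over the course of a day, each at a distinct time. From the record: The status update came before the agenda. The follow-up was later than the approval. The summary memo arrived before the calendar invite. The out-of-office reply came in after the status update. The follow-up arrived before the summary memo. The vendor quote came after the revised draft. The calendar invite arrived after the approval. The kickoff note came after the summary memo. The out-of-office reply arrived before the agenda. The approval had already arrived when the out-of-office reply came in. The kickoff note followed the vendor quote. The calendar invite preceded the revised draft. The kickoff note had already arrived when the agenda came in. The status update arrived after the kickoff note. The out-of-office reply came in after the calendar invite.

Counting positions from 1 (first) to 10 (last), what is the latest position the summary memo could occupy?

3

The summary memo must come before the agenda, the calendar invite, the kickoff note, the out-of-office reply, the revised draft, the status update, and the vendor quote — 7 messages forced after it.
Everything else can be placed before the summary memo in some valid order, so the summary memo can sit as late as position 10 − 7 = 3.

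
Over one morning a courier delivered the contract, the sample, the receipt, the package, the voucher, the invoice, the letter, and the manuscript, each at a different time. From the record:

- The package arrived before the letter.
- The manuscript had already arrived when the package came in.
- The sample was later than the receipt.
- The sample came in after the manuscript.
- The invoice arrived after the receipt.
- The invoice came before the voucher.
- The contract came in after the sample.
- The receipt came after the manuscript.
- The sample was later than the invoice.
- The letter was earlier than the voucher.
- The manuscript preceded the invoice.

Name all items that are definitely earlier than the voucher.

the invoice, the letter, the manuscript, the package, the receipt

Directly stated before the voucher: the invoice and the letter.
The manuscript reaches the voucher via the manuscript → the invoice → the voucher.
The package reaches the voucher via the package → the letter → the voucher.
The receipt reaches the voucher via the receipt → the invoice → the voucher.
No chain forces the contract (or any of the others) ahead of the voucher.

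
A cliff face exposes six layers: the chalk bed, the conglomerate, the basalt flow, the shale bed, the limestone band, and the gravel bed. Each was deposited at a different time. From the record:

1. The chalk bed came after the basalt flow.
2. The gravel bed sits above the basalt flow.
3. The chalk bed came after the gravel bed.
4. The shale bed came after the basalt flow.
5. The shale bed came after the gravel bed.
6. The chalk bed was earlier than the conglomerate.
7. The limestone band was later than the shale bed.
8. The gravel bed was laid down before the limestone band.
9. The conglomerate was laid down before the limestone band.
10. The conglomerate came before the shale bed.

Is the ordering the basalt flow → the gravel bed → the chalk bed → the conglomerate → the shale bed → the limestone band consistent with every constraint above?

yes

Check each stated constraint against the proposed order — e.g. the basalt flow is ahead of the shale bed; the gravel bed is ahead of the limestone band. Every pair is in the required order; nothing is violated.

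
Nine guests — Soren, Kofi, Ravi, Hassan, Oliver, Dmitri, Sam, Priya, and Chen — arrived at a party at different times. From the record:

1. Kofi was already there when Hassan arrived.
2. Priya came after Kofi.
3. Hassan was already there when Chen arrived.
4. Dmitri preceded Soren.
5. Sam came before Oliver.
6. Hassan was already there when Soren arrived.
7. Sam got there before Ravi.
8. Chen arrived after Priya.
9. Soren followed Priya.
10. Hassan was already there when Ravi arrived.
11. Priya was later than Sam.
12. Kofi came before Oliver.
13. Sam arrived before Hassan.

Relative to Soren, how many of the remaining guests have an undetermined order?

3

Forced before Soren: Dmitri, Hassan, Kofi, Priya, and Sam.
That leaves Chen, Oliver, and Ravi with no forced order relative to Soren — 3.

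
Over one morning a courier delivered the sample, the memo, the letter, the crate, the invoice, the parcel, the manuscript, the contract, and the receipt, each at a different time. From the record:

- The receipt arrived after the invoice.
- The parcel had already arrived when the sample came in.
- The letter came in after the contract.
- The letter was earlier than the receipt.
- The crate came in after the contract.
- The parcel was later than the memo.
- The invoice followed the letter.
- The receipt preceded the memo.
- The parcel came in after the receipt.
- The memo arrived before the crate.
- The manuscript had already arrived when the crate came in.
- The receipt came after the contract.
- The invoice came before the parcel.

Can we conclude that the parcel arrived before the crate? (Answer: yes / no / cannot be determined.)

No chain of stated constraints runs from the parcel to the crate, and none runs from the crate to the parcel either.
So the relative order of the parcel and the crate is not fixed by the given facts.

cannot be determined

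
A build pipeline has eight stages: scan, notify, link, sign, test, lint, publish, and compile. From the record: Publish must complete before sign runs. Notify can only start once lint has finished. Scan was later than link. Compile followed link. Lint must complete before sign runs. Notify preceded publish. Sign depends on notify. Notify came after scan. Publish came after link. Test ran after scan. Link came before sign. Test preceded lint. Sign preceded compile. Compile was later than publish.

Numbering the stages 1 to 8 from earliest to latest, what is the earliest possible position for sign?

7

Link, lint, notify, publish, scan, and test must all come before sign — 6 forced predecessors.
Nothing else is forced ahead of sign, so its earliest slot is position 6 + 1 = 7.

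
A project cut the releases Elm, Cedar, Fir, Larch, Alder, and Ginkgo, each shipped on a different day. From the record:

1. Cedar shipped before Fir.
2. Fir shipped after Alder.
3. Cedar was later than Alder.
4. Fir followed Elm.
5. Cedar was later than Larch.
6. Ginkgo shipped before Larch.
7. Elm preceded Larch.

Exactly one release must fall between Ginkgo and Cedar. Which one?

Tracing the constraints gives Ginkgo → Larch → Cedar, so Larch sits after Ginkgo and before Cedar.
No other release is forced both after Ginkgo and before Cedar.

Larch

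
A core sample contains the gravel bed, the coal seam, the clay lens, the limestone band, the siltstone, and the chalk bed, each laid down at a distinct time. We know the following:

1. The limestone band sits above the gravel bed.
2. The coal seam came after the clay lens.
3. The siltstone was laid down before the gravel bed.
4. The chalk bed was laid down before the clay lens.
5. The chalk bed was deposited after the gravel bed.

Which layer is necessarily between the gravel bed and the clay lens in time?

the chalk bed

Tracing the constraints gives the gravel bed → the chalk bed → the clay lens, so the chalk bed sits after the gravel bed and before the clay lens.
No other layer is forced both after the gravel bed and before the clay lens.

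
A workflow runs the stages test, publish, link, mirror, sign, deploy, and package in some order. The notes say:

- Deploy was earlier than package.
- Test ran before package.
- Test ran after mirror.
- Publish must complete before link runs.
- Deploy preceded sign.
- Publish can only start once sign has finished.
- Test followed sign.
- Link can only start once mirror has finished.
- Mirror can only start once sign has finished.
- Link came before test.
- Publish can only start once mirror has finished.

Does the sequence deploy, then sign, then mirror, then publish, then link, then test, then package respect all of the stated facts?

Check each stated constraint against the proposed order — e.g. sign is ahead of test; deploy is ahead of package. Every pair is in the required order; nothing is violated.

yes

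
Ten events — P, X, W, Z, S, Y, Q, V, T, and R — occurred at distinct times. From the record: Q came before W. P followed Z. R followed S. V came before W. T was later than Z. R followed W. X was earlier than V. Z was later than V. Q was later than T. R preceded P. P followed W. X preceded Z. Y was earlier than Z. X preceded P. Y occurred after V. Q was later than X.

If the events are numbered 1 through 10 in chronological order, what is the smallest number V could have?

2

X must come before V — 1 forced predecessor.
Nothing else is forced ahead of V, so its earliest slot is position 1 + 1 = 2.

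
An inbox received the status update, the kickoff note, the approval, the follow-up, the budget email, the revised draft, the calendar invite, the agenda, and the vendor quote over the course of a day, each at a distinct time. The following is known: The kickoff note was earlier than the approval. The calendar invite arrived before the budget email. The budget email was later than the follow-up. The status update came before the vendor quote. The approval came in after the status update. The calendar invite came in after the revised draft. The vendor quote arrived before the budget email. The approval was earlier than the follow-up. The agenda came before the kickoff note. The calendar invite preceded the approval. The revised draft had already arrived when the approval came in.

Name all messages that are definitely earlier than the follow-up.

Directly stated before the follow-up: the approval.
The agenda reaches the follow-up via the agenda → the kickoff note → the approval → the follow-up.
The calendar invite reaches the follow-up via the calendar invite → the approval → the follow-up.
The kickoff note reaches the follow-up via the kickoff note → the approval → the follow-up.
Likewise the revised draft and the status update each reach the follow-up by chaining the stated constraints.

the agenda, the approval, the calendar invite, the kickoff note, the revised draft, the status update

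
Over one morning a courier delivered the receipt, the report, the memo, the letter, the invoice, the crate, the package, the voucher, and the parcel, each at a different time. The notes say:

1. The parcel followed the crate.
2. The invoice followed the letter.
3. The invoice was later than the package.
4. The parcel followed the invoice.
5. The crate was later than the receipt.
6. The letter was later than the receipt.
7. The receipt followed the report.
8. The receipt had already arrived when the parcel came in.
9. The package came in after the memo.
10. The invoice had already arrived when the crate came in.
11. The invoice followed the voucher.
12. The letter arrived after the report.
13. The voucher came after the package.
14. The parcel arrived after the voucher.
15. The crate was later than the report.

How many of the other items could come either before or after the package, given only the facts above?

Forced before the package: the memo; forced after the package: the crate, the invoice, the parcel, and the voucher.
That leaves the letter, the receipt, and the report with no forced order relative to the package — 3.

3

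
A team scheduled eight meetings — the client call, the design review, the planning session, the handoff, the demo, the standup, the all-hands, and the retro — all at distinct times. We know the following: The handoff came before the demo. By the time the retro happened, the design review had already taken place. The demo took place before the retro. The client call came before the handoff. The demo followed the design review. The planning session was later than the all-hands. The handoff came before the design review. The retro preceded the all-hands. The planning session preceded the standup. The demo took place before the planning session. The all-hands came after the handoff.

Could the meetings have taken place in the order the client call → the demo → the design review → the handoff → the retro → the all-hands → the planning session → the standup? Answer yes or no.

The constraints require the handoff before the demo, but in the proposed sequence the demo appears ahead of the handoff. That one violation is enough.

no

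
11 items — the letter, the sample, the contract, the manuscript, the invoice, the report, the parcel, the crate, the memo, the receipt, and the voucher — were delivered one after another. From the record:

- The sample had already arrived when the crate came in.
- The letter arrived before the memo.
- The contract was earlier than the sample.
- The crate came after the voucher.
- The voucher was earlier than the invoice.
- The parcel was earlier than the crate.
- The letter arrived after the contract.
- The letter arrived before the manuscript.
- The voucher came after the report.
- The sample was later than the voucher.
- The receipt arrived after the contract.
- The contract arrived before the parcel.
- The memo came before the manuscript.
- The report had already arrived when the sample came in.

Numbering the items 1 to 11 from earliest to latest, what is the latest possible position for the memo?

10

The memo must come before the manuscript — 1 item forced after it.
Everything else can be placed before the memo in some valid order, so the memo can sit as late as position 11 − 1 = 10.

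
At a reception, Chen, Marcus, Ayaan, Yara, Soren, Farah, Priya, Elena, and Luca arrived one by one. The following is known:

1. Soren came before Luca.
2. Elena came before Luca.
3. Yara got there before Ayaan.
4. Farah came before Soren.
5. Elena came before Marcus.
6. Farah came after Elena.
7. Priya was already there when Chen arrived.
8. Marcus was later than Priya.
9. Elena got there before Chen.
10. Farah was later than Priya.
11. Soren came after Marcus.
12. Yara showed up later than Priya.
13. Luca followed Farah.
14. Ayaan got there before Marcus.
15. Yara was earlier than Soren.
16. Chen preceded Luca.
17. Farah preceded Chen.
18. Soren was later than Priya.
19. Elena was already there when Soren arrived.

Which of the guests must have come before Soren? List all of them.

Ayaan, Elena, Farah, Marcus, Priya, Yara

Directly stated before Soren: Elena, Farah, Marcus, Priya, and Yara.
Ayaan reaches Soren via Ayaan → Marcus → Soren.
No chain forces Luca (or any of the others) ahead of Soren.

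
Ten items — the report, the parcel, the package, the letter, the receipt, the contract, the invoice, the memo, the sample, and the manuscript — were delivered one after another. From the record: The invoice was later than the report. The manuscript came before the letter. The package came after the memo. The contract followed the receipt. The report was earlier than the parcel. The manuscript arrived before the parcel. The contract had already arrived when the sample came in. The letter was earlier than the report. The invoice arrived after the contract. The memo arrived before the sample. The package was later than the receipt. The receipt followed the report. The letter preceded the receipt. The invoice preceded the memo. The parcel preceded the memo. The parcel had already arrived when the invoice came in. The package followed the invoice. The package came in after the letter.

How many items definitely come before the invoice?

6

Directly stated before the invoice: the contract, the parcel, and the report.
The letter reaches the invoice via the letter → the report → the invoice.
The manuscript reaches the invoice via the manuscript → the parcel → the invoice.
The receipt reaches the invoice via the receipt → the contract → the invoice.
That's the contract, the letter, the manuscript, the parcel, the receipt, and the report — 6 in all.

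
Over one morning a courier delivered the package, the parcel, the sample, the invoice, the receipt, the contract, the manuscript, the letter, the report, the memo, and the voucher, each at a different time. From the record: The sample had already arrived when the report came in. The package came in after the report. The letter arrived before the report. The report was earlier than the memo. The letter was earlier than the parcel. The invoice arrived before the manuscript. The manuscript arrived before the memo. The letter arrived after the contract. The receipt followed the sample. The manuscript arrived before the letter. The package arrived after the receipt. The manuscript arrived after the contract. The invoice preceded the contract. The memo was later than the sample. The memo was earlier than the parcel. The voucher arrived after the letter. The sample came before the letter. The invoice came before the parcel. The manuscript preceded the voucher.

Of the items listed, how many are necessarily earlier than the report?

5

Directly stated before the report: the letter and the sample.
The contract reaches the report via the contract → the letter → the report.
The invoice reaches the report via the invoice → the manuscript → the letter → the report.
The manuscript reaches the report via the manuscript → the letter → the report.
That's the contract, the invoice, the letter, the manuscript, and the sample — 5 in all.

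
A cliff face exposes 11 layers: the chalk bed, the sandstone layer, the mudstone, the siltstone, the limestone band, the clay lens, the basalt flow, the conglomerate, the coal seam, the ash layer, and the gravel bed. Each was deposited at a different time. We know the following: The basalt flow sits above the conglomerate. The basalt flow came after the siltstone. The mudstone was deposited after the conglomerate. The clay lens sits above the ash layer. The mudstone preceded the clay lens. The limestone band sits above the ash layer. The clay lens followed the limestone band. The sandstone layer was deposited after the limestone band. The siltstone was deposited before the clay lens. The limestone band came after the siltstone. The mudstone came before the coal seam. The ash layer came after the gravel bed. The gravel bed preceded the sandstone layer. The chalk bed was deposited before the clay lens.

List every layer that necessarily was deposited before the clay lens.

the ash layer, the chalk bed, the conglomerate, the gravel bed, the limestone band, the mudstone, the siltstone

Directly stated before the clay lens: the ash layer, the chalk bed, the limestone band, the mudstone, and the siltstone.
The conglomerate reaches the clay lens via the conglomerate → the mudstone → the clay lens.
The gravel bed reaches the clay lens via the gravel bed → the ash layer → the clay lens.
No chain forces the sandstone layer (or any of the others) ahead of the clay lens.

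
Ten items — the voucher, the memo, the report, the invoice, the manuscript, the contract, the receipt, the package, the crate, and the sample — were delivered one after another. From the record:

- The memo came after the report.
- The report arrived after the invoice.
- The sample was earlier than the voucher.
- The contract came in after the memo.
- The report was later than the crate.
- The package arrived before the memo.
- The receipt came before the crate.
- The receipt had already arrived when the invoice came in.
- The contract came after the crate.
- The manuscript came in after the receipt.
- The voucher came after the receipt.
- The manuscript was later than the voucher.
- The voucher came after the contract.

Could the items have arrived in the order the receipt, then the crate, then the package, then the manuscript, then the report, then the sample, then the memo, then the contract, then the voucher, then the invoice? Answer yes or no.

The constraints require the invoice before the report, but in the proposed sequence the report appears ahead of the invoice. That one violation is enough.

no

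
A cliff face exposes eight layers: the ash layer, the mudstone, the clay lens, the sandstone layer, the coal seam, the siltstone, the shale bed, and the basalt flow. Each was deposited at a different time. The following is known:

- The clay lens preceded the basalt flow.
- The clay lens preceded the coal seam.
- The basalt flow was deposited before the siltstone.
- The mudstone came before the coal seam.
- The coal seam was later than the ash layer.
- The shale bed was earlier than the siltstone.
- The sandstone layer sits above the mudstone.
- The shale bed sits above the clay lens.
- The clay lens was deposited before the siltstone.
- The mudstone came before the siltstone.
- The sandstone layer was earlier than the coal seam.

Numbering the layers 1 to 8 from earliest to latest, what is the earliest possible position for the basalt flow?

2

The clay lens must come before the basalt flow — 1 forced predecessor.
Nothing else is forced ahead of the basalt flow, so its earliest slot is position 1 + 1 = 2.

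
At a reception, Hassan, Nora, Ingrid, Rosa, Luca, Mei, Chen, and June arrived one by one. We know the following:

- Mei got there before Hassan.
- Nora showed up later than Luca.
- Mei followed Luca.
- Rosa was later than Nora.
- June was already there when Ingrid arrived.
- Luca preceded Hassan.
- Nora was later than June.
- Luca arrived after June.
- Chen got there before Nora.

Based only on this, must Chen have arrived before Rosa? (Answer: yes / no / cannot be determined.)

Chain the constraints: Chen → Nora → Rosa. Each link is directly stated, so Chen comes before Rosa.

yes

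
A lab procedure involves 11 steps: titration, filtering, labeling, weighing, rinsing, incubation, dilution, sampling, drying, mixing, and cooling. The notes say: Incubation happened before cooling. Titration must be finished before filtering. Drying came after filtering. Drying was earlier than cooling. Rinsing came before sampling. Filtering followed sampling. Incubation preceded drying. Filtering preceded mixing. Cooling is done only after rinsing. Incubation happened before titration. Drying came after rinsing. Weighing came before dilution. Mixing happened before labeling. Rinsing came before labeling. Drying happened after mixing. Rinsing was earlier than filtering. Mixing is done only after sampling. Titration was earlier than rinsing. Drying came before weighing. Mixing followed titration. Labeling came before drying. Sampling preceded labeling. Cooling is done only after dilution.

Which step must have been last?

cooling

Every other step has a chain of constraints placing it before cooling, so cooling is last.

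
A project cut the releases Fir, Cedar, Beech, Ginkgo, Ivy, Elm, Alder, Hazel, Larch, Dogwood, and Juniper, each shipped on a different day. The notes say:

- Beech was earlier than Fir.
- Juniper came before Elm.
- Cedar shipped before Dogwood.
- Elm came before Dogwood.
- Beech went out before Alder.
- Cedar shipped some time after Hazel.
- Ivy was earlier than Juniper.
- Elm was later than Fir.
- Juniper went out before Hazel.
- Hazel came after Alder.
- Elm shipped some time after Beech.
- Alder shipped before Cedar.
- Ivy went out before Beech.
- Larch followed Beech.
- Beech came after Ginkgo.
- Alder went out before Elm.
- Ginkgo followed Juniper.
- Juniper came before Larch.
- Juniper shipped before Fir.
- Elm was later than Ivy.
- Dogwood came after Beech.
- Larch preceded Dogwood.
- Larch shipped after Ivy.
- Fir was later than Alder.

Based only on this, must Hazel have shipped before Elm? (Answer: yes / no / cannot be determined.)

cannot be determined

No chain of stated constraints runs from Hazel to Elm, and none runs from Elm to Hazel either.
So the relative order of Hazel and Elm is not fixed by the given facts.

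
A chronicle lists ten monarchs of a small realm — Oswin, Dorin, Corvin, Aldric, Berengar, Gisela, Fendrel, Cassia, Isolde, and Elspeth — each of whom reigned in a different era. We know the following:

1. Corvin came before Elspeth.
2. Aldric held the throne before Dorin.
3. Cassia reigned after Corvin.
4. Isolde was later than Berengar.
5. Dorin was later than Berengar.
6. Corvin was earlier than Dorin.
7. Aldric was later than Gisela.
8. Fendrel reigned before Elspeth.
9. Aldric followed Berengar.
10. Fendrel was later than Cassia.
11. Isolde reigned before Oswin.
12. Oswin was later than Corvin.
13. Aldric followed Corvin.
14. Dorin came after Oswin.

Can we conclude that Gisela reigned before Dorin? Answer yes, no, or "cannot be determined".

Chain the constraints: Gisela → Aldric → Dorin. Each link is directly stated, so Gisela comes before Dorin.

yes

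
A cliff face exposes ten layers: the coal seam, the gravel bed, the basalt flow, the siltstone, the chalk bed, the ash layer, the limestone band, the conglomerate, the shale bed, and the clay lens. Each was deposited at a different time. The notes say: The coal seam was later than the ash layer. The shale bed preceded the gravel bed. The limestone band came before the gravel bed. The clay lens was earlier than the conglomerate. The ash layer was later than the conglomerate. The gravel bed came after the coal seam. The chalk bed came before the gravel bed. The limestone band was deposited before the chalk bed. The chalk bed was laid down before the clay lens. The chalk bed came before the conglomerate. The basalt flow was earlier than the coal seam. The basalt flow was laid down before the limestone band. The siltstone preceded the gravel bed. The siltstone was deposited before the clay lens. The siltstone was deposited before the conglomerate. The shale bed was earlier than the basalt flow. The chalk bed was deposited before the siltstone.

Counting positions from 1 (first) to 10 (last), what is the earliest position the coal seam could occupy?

9

The ash layer, the basalt flow, the chalk bed, the clay lens, the conglomerate, the limestone band, the shale bed, and the siltstone must all come before the coal seam — 8 forced predecessors.
Nothing else is forced ahead of the coal seam, so its earliest slot is position 8 + 1 = 9.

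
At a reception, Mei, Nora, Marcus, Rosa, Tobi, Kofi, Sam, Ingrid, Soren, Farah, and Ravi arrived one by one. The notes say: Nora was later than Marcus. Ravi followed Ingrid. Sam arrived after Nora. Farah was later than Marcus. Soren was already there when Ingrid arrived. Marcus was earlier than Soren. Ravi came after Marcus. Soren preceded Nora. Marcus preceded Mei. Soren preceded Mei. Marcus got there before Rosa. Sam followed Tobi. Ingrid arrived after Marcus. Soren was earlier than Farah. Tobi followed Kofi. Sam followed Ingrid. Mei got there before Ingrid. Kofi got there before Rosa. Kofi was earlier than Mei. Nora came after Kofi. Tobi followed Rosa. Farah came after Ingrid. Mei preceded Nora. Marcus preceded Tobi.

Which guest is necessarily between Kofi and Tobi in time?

Tracing the constraints gives Kofi → Rosa → Tobi, so Rosa sits after Kofi and before Tobi.
No other guest is forced both after Kofi and before Tobi.

Rosa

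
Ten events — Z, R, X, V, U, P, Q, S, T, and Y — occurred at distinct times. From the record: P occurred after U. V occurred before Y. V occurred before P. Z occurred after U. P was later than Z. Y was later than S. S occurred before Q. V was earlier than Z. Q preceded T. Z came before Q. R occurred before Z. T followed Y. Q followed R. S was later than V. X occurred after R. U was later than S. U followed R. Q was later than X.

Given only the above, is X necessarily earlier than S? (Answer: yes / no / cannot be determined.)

cannot be determined

No chain of stated constraints runs from X to S, and none runs from S to X either.
So the relative order of X and S is not fixed by the given facts.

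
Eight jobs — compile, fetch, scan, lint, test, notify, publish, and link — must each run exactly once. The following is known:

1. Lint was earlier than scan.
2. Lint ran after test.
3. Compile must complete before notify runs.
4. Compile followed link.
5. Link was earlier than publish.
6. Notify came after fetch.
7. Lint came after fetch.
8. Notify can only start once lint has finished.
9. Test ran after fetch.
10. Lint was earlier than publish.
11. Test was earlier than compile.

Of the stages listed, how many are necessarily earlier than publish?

Directly stated before publish: link and lint.
Fetch reaches publish via fetch → lint → publish.
Test reaches publish via test → lint → publish.
That's fetch, link, lint, and test — 4 in all.

4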